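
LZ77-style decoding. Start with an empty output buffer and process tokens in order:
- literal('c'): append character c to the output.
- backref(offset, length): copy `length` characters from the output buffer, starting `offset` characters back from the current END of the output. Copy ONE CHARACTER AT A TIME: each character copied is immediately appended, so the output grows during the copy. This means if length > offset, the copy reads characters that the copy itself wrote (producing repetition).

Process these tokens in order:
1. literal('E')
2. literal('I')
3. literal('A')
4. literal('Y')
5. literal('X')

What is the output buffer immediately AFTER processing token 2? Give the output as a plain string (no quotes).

Answer: EI

Derivation:
Token 1: literal('E'). Output: "E"
Token 2: literal('I'). Output: "EI"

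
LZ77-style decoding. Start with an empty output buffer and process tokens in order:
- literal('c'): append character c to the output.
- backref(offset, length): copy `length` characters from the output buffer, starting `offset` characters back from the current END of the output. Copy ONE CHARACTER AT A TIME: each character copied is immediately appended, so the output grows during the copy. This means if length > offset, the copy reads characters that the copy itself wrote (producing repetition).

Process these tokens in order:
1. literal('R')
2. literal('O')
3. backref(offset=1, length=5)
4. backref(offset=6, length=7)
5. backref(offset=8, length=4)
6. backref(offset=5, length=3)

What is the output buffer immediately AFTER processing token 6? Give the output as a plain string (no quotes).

Answer: ROOOOOOOOOOOOOOOOOOOO

Derivation:
Token 1: literal('R'). Output: "R"
Token 2: literal('O'). Output: "RO"
Token 3: backref(off=1, len=5) (overlapping!). Copied 'OOOOO' from pos 1. Output: "ROOOOOO"
Token 4: backref(off=6, len=7) (overlapping!). Copied 'OOOOOOO' from pos 1. Output: "ROOOOOOOOOOOOO"
Token 5: backref(off=8, len=4). Copied 'OOOO' from pos 6. Output: "ROOOOOOOOOOOOOOOOO"
Token 6: backref(off=5, len=3). Copied 'OOO' from pos 13. Output: "ROOOOOOOOOOOOOOOOOOOO"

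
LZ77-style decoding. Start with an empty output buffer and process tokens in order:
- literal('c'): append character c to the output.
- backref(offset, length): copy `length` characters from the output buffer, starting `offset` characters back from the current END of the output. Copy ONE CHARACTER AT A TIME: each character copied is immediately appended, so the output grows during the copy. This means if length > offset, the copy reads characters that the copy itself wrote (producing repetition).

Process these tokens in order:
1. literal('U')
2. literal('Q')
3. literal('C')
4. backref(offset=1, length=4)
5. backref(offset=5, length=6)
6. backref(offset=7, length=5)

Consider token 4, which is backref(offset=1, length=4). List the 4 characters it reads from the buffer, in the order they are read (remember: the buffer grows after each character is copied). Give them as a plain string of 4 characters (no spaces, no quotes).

Token 1: literal('U'). Output: "U"
Token 2: literal('Q'). Output: "UQ"
Token 3: literal('C'). Output: "UQC"
Token 4: backref(off=1, len=4). Buffer before: "UQC" (len 3)
  byte 1: read out[2]='C', append. Buffer now: "UQCC"
  byte 2: read out[3]='C', append. Buffer now: "UQCCC"
  byte 3: read out[4]='C', append. Buffer now: "UQCCCC"
  byte 4: read out[5]='C', append. Buffer now: "UQCCCCC"

Answer: CCCC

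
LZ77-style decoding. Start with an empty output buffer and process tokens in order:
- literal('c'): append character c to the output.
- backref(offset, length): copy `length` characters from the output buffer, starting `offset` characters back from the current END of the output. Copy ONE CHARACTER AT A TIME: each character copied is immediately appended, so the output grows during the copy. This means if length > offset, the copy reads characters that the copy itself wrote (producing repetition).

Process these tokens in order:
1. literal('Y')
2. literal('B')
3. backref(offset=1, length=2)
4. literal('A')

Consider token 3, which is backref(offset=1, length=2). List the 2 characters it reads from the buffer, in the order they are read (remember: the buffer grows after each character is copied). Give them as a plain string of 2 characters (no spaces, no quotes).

Answer: BB

Derivation:
Token 1: literal('Y'). Output: "Y"
Token 2: literal('B'). Output: "YB"
Token 3: backref(off=1, len=2). Buffer before: "YB" (len 2)
  byte 1: read out[1]='B', append. Buffer now: "YBB"
  byte 2: read out[2]='B', append. Buffer now: "YBBB"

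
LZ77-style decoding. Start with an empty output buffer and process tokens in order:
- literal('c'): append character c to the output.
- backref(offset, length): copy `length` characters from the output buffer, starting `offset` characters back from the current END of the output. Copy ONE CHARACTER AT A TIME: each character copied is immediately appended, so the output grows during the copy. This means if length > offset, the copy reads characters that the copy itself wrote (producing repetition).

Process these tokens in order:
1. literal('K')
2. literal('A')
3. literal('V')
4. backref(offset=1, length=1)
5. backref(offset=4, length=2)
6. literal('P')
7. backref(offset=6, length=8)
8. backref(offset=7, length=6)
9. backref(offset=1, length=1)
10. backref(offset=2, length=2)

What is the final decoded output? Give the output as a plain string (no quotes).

Token 1: literal('K'). Output: "K"
Token 2: literal('A'). Output: "KA"
Token 3: literal('V'). Output: "KAV"
Token 4: backref(off=1, len=1). Copied 'V' from pos 2. Output: "KAVV"
Token 5: backref(off=4, len=2). Copied 'KA' from pos 0. Output: "KAVVKA"
Token 6: literal('P'). Output: "KAVVKAP"
Token 7: backref(off=6, len=8) (overlapping!). Copied 'AVVKAPAV' from pos 1. Output: "KAVVKAPAVVKAPAV"
Token 8: backref(off=7, len=6). Copied 'VVKAPA' from pos 8. Output: "KAVVKAPAVVKAPAVVVKAPA"
Token 9: backref(off=1, len=1). Copied 'A' from pos 20. Output: "KAVVKAPAVVKAPAVVVKAPAA"
Token 10: backref(off=2, len=2). Copied 'AA' from pos 20. Output: "KAVVKAPAVVKAPAVVVKAPAAAA"

Answer: KAVVKAPAVVKAPAVVVKAPAAAA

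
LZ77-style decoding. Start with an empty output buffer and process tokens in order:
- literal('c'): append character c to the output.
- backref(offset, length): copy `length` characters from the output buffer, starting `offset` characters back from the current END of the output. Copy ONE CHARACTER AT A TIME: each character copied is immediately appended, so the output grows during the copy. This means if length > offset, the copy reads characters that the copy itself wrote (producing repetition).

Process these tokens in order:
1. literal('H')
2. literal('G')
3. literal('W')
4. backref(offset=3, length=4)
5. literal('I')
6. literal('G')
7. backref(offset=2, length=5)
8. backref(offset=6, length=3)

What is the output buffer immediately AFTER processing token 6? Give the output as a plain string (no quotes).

Answer: HGWHGWHIG

Derivation:
Token 1: literal('H'). Output: "H"
Token 2: literal('G'). Output: "HG"
Token 3: literal('W'). Output: "HGW"
Token 4: backref(off=3, len=4) (overlapping!). Copied 'HGWH' from pos 0. Output: "HGWHGWH"
Token 5: literal('I'). Output: "HGWHGWHI"
Token 6: literal('G'). Output: "HGWHGWHIG"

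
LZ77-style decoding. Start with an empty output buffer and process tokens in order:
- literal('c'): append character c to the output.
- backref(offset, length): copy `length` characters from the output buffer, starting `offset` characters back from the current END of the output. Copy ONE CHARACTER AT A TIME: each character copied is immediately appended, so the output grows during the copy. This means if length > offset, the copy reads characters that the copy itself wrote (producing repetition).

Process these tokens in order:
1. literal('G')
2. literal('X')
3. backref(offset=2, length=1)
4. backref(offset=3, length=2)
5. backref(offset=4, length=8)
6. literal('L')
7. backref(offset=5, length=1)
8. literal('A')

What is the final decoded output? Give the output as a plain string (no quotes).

Answer: GXGGXXGGXXGGXLXA

Derivation:
Token 1: literal('G'). Output: "G"
Token 2: literal('X'). Output: "GX"
Token 3: backref(off=2, len=1). Copied 'G' from pos 0. Output: "GXG"
Token 4: backref(off=3, len=2). Copied 'GX' from pos 0. Output: "GXGGX"
Token 5: backref(off=4, len=8) (overlapping!). Copied 'XGGXXGGX' from pos 1. Output: "GXGGXXGGXXGGX"
Token 6: literal('L'). Output: "GXGGXXGGXXGGXL"
Token 7: backref(off=5, len=1). Copied 'X' from pos 9. Output: "GXGGXXGGXXGGXLX"
Token 8: literal('A'). Output: "GXGGXXGGXXGGXLXA"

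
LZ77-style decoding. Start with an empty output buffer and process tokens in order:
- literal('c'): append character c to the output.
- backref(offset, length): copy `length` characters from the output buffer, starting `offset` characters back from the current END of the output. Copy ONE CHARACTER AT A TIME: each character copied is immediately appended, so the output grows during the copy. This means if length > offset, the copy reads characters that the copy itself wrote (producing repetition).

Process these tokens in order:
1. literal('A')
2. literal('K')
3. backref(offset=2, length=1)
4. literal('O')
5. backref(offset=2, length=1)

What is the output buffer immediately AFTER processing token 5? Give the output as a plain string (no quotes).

Token 1: literal('A'). Output: "A"
Token 2: literal('K'). Output: "AK"
Token 3: backref(off=2, len=1). Copied 'A' from pos 0. Output: "AKA"
Token 4: literal('O'). Output: "AKAO"
Token 5: backref(off=2, len=1). Copied 'A' from pos 2. Output: "AKAOA"

Answer: AKAOA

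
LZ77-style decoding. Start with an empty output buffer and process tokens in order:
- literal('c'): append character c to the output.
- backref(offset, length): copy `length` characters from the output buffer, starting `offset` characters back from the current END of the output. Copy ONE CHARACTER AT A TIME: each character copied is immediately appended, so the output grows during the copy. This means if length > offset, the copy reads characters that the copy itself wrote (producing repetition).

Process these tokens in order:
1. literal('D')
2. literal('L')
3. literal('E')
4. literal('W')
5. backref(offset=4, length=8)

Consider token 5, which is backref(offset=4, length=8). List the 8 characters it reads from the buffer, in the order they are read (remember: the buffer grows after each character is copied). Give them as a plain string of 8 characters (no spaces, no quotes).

Answer: DLEWDLEW

Derivation:
Token 1: literal('D'). Output: "D"
Token 2: literal('L'). Output: "DL"
Token 3: literal('E'). Output: "DLE"
Token 4: literal('W'). Output: "DLEW"
Token 5: backref(off=4, len=8). Buffer before: "DLEW" (len 4)
  byte 1: read out[0]='D', append. Buffer now: "DLEWD"
  byte 2: read out[1]='L', append. Buffer now: "DLEWDL"
  byte 3: read out[2]='E', append. Buffer now: "DLEWDLE"
  byte 4: read out[3]='W', append. Buffer now: "DLEWDLEW"
  byte 5: read out[4]='D', append. Buffer now: "DLEWDLEWD"
  byte 6: read out[5]='L', append. Buffer now: "DLEWDLEWDL"
  byte 7: read out[6]='E', append. Buffer now: "DLEWDLEWDLE"
  byte 8: read out[7]='W', append. Buffer now: "DLEWDLEWDLEW"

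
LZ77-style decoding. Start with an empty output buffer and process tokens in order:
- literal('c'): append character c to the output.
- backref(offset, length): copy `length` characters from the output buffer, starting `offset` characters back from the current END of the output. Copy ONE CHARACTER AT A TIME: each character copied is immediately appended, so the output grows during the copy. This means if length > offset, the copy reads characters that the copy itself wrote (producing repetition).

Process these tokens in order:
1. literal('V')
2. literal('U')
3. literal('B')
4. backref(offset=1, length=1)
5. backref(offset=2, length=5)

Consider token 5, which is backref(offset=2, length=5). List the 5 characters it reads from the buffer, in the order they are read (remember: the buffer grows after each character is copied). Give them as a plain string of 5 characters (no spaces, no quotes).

Answer: BBBBB

Derivation:
Token 1: literal('V'). Output: "V"
Token 2: literal('U'). Output: "VU"
Token 3: literal('B'). Output: "VUB"
Token 4: backref(off=1, len=1). Copied 'B' from pos 2. Output: "VUBB"
Token 5: backref(off=2, len=5). Buffer before: "VUBB" (len 4)
  byte 1: read out[2]='B', append. Buffer now: "VUBBB"
  byte 2: read out[3]='B', append. Buffer now: "VUBBBB"
  byte 3: read out[4]='B', append. Buffer now: "VUBBBBB"
  byte 4: read out[5]='B', append. Buffer now: "VUBBBBBB"
  byte 5: read out[6]='B', append. Buffer now: "VUBBBBBBB"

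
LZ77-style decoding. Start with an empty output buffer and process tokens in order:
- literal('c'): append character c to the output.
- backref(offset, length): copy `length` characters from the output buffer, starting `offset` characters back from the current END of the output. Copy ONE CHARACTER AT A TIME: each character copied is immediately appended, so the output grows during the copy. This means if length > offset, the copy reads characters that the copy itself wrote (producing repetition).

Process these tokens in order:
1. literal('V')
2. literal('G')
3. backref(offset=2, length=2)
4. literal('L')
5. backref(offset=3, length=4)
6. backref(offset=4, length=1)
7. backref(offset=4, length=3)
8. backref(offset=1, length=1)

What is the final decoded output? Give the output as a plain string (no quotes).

Token 1: literal('V'). Output: "V"
Token 2: literal('G'). Output: "VG"
Token 3: backref(off=2, len=2). Copied 'VG' from pos 0. Output: "VGVG"
Token 4: literal('L'). Output: "VGVGL"
Token 5: backref(off=3, len=4) (overlapping!). Copied 'VGLV' from pos 2. Output: "VGVGLVGLV"
Token 6: backref(off=4, len=1). Copied 'V' from pos 5. Output: "VGVGLVGLVV"
Token 7: backref(off=4, len=3). Copied 'GLV' from pos 6. Output: "VGVGLVGLVVGLV"
Token 8: backref(off=1, len=1). Copied 'V' from pos 12. Output: "VGVGLVGLVVGLVV"

Answer: VGVGLVGLVVGLVV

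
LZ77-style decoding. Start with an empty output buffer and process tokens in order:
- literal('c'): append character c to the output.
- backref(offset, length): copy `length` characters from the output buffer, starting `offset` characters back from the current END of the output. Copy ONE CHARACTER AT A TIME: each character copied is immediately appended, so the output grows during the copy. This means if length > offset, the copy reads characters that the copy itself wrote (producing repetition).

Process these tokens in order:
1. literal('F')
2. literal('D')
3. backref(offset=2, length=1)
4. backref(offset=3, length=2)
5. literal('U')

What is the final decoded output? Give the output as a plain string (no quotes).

Answer: FDFFDU

Derivation:
Token 1: literal('F'). Output: "F"
Token 2: literal('D'). Output: "FD"
Token 3: backref(off=2, len=1). Copied 'F' from pos 0. Output: "FDF"
Token 4: backref(off=3, len=2). Copied 'FD' from pos 0. Output: "FDFFD"
Token 5: literal('U'). Output: "FDFFDU"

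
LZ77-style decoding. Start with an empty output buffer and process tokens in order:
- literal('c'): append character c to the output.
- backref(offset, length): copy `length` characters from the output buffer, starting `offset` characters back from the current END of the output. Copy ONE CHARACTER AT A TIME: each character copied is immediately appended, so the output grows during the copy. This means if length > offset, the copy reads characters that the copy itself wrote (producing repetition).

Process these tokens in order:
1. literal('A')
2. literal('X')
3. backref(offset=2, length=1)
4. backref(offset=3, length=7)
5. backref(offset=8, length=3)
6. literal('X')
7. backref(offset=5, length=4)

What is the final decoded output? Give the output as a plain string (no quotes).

Answer: AXAAXAAXAAAAXXAAAX

Derivation:
Token 1: literal('A'). Output: "A"
Token 2: literal('X'). Output: "AX"
Token 3: backref(off=2, len=1). Copied 'A' from pos 0. Output: "AXA"
Token 4: backref(off=3, len=7) (overlapping!). Copied 'AXAAXAA' from pos 0. Output: "AXAAXAAXAA"
Token 5: backref(off=8, len=3). Copied 'AAX' from pos 2. Output: "AXAAXAAXAAAAX"
Token 6: literal('X'). Output: "AXAAXAAXAAAAXX"
Token 7: backref(off=5, len=4). Copied 'AAAX' from pos 9. Output: "AXAAXAAXAAAAXXAAAX"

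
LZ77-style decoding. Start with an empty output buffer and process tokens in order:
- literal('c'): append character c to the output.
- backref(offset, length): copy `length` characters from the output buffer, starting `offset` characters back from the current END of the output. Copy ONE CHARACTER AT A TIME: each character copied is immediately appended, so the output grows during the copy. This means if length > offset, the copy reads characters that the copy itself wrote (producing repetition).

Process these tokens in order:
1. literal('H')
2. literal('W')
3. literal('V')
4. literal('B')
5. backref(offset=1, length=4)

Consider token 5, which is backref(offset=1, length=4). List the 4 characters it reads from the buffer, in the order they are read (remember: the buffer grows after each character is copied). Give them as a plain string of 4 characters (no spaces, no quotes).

Answer: BBBB

Derivation:
Token 1: literal('H'). Output: "H"
Token 2: literal('W'). Output: "HW"
Token 3: literal('V'). Output: "HWV"
Token 4: literal('B'). Output: "HWVB"
Token 5: backref(off=1, len=4). Buffer before: "HWVB" (len 4)
  byte 1: read out[3]='B', append. Buffer now: "HWVBB"
  byte 2: read out[4]='B', append. Buffer now: "HWVBBB"
  byte 3: read out[5]='B', append. Buffer now: "HWVBBBB"
  byte 4: read out[6]='B', append. Buffer now: "HWVBBBBB"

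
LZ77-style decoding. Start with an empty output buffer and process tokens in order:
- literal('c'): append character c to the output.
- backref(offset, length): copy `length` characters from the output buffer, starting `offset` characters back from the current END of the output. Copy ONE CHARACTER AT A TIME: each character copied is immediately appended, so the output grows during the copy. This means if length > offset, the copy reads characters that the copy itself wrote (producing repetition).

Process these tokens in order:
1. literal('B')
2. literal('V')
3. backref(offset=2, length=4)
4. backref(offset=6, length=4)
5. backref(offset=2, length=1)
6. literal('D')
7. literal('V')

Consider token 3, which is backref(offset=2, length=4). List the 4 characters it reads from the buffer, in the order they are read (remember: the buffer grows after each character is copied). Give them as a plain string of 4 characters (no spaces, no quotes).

Answer: BVBV

Derivation:
Token 1: literal('B'). Output: "B"
Token 2: literal('V'). Output: "BV"
Token 3: backref(off=2, len=4). Buffer before: "BV" (len 2)
  byte 1: read out[0]='B', append. Buffer now: "BVB"
  byte 2: read out[1]='V', append. Buffer now: "BVBV"
  byte 3: read out[2]='B', append. Buffer now: "BVBVB"
  byte 4: read out[3]='V', append. Buffer now: "BVBVBV"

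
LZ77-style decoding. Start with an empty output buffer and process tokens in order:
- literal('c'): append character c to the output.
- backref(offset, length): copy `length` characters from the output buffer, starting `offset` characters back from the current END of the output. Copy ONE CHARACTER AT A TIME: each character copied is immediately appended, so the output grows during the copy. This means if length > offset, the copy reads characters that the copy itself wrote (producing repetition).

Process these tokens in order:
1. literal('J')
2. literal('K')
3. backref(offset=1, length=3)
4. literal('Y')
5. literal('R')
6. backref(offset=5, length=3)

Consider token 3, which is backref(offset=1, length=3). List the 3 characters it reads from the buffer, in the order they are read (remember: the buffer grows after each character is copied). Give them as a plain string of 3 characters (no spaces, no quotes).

Token 1: literal('J'). Output: "J"
Token 2: literal('K'). Output: "JK"
Token 3: backref(off=1, len=3). Buffer before: "JK" (len 2)
  byte 1: read out[1]='K', append. Buffer now: "JKK"
  byte 2: read out[2]='K', append. Buffer now: "JKKK"
  byte 3: read out[3]='K', append. Buffer now: "JKKKK"

Answer: KKK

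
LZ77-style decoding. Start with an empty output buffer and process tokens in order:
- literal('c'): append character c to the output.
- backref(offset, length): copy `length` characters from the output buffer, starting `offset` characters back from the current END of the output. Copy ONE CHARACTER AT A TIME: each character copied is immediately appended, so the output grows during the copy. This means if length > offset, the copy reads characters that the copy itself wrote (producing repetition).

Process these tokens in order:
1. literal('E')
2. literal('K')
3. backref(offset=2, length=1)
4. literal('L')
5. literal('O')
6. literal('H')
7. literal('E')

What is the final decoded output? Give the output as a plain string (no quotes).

Answer: EKELOHE

Derivation:
Token 1: literal('E'). Output: "E"
Token 2: literal('K'). Output: "EK"
Token 3: backref(off=2, len=1). Copied 'E' from pos 0. Output: "EKE"
Token 4: literal('L'). Output: "EKEL"
Token 5: literal('O'). Output: "EKELO"
Token 6: literal('H'). Output: "EKELOH"
Token 7: literal('E'). Output: "EKELOHE"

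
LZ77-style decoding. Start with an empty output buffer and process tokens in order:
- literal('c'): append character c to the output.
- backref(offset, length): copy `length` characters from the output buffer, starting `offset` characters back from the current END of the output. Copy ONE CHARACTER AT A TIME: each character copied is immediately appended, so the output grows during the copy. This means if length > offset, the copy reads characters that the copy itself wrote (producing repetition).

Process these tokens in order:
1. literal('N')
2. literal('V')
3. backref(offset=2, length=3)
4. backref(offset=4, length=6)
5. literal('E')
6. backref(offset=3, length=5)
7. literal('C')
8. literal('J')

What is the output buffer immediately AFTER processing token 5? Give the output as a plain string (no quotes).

Answer: NVNVNVNVNVNE

Derivation:
Token 1: literal('N'). Output: "N"
Token 2: literal('V'). Output: "NV"
Token 3: backref(off=2, len=3) (overlapping!). Copied 'NVN' from pos 0. Output: "NVNVN"
Token 4: backref(off=4, len=6) (overlapping!). Copied 'VNVNVN' from pos 1. Output: "NVNVNVNVNVN"
Token 5: literal('E'). Output: "NVNVNVNVNVNE"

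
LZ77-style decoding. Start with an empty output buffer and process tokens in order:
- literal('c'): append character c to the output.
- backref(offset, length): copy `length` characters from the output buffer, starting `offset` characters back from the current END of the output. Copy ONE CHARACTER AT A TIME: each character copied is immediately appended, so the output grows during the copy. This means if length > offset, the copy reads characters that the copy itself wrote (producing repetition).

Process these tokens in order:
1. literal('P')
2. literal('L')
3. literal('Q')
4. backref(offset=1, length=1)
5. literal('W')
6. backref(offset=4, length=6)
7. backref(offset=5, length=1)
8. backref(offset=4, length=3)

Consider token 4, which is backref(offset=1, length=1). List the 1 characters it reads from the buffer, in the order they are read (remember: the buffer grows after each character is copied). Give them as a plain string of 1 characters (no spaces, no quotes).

Token 1: literal('P'). Output: "P"
Token 2: literal('L'). Output: "PL"
Token 3: literal('Q'). Output: "PLQ"
Token 4: backref(off=1, len=1). Buffer before: "PLQ" (len 3)
  byte 1: read out[2]='Q', append. Buffer now: "PLQQ"

Answer: Q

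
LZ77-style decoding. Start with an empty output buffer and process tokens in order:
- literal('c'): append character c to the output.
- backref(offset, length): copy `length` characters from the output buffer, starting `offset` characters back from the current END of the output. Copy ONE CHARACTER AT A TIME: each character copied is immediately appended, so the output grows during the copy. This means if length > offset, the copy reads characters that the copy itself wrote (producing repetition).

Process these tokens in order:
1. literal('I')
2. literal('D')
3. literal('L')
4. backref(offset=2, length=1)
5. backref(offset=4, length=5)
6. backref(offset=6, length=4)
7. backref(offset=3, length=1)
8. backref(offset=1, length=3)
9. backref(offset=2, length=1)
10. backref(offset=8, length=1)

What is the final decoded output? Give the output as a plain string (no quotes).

Token 1: literal('I'). Output: "I"
Token 2: literal('D'). Output: "ID"
Token 3: literal('L'). Output: "IDL"
Token 4: backref(off=2, len=1). Copied 'D' from pos 1. Output: "IDLD"
Token 5: backref(off=4, len=5) (overlapping!). Copied 'IDLDI' from pos 0. Output: "IDLDIDLDI"
Token 6: backref(off=6, len=4). Copied 'DIDL' from pos 3. Output: "IDLDIDLDIDIDL"
Token 7: backref(off=3, len=1). Copied 'I' from pos 10. Output: "IDLDIDLDIDIDLI"
Token 8: backref(off=1, len=3) (overlapping!). Copied 'III' from pos 13. Output: "IDLDIDLDIDIDLIIII"
Token 9: backref(off=2, len=1). Copied 'I' from pos 15. Output: "IDLDIDLDIDIDLIIIII"
Token 10: backref(off=8, len=1). Copied 'I' from pos 10. Output: "IDLDIDLDIDIDLIIIIII"

Answer: IDLDIDLDIDIDLIIIIII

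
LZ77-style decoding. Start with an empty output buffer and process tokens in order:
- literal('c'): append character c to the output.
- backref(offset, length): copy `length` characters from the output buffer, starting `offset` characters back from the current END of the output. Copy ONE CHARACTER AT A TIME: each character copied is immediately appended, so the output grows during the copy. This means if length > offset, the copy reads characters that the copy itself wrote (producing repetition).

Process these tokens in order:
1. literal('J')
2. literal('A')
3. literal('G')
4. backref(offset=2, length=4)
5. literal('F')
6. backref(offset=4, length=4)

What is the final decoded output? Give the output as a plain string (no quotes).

Token 1: literal('J'). Output: "J"
Token 2: literal('A'). Output: "JA"
Token 3: literal('G'). Output: "JAG"
Token 4: backref(off=2, len=4) (overlapping!). Copied 'AGAG' from pos 1. Output: "JAGAGAG"
Token 5: literal('F'). Output: "JAGAGAGF"
Token 6: backref(off=4, len=4). Copied 'GAGF' from pos 4. Output: "JAGAGAGFGAGF"

Answer: JAGAGAGFGAGF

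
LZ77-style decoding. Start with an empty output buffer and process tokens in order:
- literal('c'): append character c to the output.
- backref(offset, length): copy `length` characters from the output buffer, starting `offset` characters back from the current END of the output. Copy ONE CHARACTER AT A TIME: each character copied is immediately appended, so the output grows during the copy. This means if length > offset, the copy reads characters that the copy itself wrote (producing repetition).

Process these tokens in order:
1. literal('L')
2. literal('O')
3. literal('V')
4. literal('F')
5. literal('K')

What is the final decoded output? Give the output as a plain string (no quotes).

Answer: LOVFK

Derivation:
Token 1: literal('L'). Output: "L"
Token 2: literal('O'). Output: "LO"
Token 3: literal('V'). Output: "LOV"
Token 4: literal('F'). Output: "LOVF"
Token 5: literal('K'). Output: "LOVFK"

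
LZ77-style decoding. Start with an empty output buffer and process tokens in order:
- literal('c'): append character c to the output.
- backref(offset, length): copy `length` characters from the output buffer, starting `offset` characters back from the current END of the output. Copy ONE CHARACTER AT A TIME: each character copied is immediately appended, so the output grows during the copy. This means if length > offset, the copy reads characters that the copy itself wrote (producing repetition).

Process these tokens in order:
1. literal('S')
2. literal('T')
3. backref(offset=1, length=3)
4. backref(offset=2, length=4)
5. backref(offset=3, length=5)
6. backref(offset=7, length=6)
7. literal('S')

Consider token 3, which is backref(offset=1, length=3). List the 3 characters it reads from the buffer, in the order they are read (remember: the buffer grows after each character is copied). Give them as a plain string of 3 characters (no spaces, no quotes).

Token 1: literal('S'). Output: "S"
Token 2: literal('T'). Output: "ST"
Token 3: backref(off=1, len=3). Buffer before: "ST" (len 2)
  byte 1: read out[1]='T', append. Buffer now: "STT"
  byte 2: read out[2]='T', append. Buffer now: "STTT"
  byte 3: read out[3]='T', append. Buffer now: "STTTT"

Answer: TTT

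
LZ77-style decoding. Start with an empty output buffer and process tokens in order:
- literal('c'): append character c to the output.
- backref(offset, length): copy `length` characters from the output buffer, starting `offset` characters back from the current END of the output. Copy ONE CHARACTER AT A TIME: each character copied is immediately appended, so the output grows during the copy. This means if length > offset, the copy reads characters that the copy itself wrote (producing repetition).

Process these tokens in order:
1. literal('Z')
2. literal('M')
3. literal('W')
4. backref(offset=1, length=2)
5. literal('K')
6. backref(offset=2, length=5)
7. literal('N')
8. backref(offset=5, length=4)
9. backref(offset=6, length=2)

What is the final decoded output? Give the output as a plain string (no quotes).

Token 1: literal('Z'). Output: "Z"
Token 2: literal('M'). Output: "ZM"
Token 3: literal('W'). Output: "ZMW"
Token 4: backref(off=1, len=2) (overlapping!). Copied 'WW' from pos 2. Output: "ZMWWW"
Token 5: literal('K'). Output: "ZMWWWK"
Token 6: backref(off=2, len=5) (overlapping!). Copied 'WKWKW' from pos 4. Output: "ZMWWWKWKWKW"
Token 7: literal('N'). Output: "ZMWWWKWKWKWN"
Token 8: backref(off=5, len=4). Copied 'KWKW' from pos 7. Output: "ZMWWWKWKWKWNKWKW"
Token 9: backref(off=6, len=2). Copied 'WN' from pos 10. Output: "ZMWWWKWKWKWNKWKWWN"

Answer: ZMWWWKWKWKWNKWKWWN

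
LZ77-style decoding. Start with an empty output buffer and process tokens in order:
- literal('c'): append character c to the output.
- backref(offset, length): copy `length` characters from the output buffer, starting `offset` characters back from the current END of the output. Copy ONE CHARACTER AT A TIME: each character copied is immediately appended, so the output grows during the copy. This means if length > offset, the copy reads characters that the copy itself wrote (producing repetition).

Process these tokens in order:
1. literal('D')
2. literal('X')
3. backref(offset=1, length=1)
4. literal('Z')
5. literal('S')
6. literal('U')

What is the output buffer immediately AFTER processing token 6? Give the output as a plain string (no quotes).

Token 1: literal('D'). Output: "D"
Token 2: literal('X'). Output: "DX"
Token 3: backref(off=1, len=1). Copied 'X' from pos 1. Output: "DXX"
Token 4: literal('Z'). Output: "DXXZ"
Token 5: literal('S'). Output: "DXXZS"
Token 6: literal('U'). Output: "DXXZSU"

Answer: DXXZSU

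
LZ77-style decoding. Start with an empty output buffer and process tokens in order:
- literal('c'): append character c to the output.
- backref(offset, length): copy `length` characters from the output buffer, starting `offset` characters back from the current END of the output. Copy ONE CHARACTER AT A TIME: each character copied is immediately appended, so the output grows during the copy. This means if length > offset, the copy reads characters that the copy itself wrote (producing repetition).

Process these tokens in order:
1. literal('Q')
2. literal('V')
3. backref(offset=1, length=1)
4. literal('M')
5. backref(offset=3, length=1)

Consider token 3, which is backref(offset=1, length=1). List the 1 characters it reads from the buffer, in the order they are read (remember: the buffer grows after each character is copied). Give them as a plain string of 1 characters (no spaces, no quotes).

Answer: V

Derivation:
Token 1: literal('Q'). Output: "Q"
Token 2: literal('V'). Output: "QV"
Token 3: backref(off=1, len=1). Buffer before: "QV" (len 2)
  byte 1: read out[1]='V', append. Buffer now: "QVV"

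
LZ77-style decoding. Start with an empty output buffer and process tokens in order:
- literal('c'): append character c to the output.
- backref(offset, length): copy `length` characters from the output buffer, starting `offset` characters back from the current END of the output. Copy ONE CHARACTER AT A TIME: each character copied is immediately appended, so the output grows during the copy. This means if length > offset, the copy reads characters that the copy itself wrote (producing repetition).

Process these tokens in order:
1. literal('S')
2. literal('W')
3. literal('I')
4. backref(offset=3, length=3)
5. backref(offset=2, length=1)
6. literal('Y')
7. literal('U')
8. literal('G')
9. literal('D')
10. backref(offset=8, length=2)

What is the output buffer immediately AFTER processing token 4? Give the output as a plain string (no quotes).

Answer: SWISWI

Derivation:
Token 1: literal('S'). Output: "S"
Token 2: literal('W'). Output: "SW"
Token 3: literal('I'). Output: "SWI"
Token 4: backref(off=3, len=3). Copied 'SWI' from pos 0. Output: "SWISWI"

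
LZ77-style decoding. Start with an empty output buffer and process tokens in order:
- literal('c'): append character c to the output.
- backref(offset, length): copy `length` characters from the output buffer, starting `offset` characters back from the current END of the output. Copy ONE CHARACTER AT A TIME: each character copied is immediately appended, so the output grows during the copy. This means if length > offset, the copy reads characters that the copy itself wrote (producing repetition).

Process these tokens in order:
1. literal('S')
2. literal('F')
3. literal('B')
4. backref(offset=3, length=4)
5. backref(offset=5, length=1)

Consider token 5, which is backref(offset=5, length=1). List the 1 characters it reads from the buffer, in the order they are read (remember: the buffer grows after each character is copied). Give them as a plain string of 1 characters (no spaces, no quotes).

Token 1: literal('S'). Output: "S"
Token 2: literal('F'). Output: "SF"
Token 3: literal('B'). Output: "SFB"
Token 4: backref(off=3, len=4) (overlapping!). Copied 'SFBS' from pos 0. Output: "SFBSFBS"
Token 5: backref(off=5, len=1). Buffer before: "SFBSFBS" (len 7)
  byte 1: read out[2]='B', append. Buffer now: "SFBSFBSB"

Answer: B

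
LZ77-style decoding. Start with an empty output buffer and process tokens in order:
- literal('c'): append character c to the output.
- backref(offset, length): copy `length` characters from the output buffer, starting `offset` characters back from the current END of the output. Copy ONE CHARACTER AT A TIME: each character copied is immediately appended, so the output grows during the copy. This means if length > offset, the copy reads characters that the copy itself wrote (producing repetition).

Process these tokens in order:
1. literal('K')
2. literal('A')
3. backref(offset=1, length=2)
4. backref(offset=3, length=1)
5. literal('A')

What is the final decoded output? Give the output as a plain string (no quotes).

Token 1: literal('K'). Output: "K"
Token 2: literal('A'). Output: "KA"
Token 3: backref(off=1, len=2) (overlapping!). Copied 'AA' from pos 1. Output: "KAAA"
Token 4: backref(off=3, len=1). Copied 'A' from pos 1. Output: "KAAAA"
Token 5: literal('A'). Output: "KAAAAA"

Answer: KAAAAA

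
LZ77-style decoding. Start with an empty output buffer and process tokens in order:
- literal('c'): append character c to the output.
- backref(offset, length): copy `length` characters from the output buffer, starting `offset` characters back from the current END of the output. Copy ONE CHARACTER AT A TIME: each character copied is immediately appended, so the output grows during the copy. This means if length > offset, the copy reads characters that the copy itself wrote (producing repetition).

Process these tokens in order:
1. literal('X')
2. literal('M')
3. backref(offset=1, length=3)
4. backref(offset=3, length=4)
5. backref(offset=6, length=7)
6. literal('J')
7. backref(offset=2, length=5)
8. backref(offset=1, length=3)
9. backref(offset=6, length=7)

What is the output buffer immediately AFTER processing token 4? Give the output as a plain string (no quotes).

Token 1: literal('X'). Output: "X"
Token 2: literal('M'). Output: "XM"
Token 3: backref(off=1, len=3) (overlapping!). Copied 'MMM' from pos 1. Output: "XMMMM"
Token 4: backref(off=3, len=4) (overlapping!). Copied 'MMMM' from pos 2. Output: "XMMMMMMMM"

Answer: XMMMMMMMM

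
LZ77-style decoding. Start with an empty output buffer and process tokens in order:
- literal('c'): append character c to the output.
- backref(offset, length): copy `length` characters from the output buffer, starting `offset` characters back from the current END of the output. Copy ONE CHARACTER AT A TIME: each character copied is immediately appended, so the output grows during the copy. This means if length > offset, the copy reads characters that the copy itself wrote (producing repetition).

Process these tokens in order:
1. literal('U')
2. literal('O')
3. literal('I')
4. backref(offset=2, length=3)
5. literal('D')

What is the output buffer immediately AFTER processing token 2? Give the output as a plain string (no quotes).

Token 1: literal('U'). Output: "U"
Token 2: literal('O'). Output: "UO"

Answer: UO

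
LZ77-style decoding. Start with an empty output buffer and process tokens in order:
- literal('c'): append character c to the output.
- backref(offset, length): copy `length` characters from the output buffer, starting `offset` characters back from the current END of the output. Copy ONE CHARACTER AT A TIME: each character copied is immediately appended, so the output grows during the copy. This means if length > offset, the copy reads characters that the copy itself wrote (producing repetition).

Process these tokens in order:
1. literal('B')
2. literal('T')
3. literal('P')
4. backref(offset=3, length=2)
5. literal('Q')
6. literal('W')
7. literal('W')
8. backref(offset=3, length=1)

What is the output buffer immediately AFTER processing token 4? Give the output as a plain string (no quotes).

Answer: BTPBT

Derivation:
Token 1: literal('B'). Output: "B"
Token 2: literal('T'). Output: "BT"
Token 3: literal('P'). Output: "BTP"
Token 4: backref(off=3, len=2). Copied 'BT' from pos 0. Output: "BTPBT"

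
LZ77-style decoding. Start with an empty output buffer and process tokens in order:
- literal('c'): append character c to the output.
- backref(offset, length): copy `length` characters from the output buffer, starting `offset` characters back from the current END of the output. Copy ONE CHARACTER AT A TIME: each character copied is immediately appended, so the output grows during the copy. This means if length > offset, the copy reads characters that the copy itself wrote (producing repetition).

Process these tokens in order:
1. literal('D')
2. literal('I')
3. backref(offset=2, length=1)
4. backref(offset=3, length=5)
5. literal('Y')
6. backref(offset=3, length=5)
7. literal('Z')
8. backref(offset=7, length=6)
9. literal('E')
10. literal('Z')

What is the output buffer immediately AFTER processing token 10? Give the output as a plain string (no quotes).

Token 1: literal('D'). Output: "D"
Token 2: literal('I'). Output: "DI"
Token 3: backref(off=2, len=1). Copied 'D' from pos 0. Output: "DID"
Token 4: backref(off=3, len=5) (overlapping!). Copied 'DIDDI' from pos 0. Output: "DIDDIDDI"
Token 5: literal('Y'). Output: "DIDDIDDIY"
Token 6: backref(off=3, len=5) (overlapping!). Copied 'DIYDI' from pos 6. Output: "DIDDIDDIYDIYDI"
Token 7: literal('Z'). Output: "DIDDIDDIYDIYDIZ"
Token 8: backref(off=7, len=6). Copied 'YDIYDI' from pos 8. Output: "DIDDIDDIYDIYDIZYDIYDI"
Token 9: literal('E'). Output: "DIDDIDDIYDIYDIZYDIYDIE"
Token 10: literal('Z'). Output: "DIDDIDDIYDIYDIZYDIYDIEZ"

Answer: DIDDIDDIYDIYDIZYDIYDIEZ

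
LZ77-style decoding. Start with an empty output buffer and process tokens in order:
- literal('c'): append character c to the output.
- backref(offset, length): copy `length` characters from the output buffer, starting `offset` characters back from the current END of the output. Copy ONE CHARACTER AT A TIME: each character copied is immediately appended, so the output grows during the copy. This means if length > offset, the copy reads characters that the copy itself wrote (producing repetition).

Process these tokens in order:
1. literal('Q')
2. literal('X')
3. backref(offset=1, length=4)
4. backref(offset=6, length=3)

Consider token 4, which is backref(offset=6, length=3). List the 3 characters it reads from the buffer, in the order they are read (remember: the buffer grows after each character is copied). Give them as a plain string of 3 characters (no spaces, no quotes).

Token 1: literal('Q'). Output: "Q"
Token 2: literal('X'). Output: "QX"
Token 3: backref(off=1, len=4) (overlapping!). Copied 'XXXX' from pos 1. Output: "QXXXXX"
Token 4: backref(off=6, len=3). Buffer before: "QXXXXX" (len 6)
  byte 1: read out[0]='Q', append. Buffer now: "QXXXXXQ"
  byte 2: read out[1]='X', append. Buffer now: "QXXXXXQX"
  byte 3: read out[2]='X', append. Buffer now: "QXXXXXQXX"

Answer: QXX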